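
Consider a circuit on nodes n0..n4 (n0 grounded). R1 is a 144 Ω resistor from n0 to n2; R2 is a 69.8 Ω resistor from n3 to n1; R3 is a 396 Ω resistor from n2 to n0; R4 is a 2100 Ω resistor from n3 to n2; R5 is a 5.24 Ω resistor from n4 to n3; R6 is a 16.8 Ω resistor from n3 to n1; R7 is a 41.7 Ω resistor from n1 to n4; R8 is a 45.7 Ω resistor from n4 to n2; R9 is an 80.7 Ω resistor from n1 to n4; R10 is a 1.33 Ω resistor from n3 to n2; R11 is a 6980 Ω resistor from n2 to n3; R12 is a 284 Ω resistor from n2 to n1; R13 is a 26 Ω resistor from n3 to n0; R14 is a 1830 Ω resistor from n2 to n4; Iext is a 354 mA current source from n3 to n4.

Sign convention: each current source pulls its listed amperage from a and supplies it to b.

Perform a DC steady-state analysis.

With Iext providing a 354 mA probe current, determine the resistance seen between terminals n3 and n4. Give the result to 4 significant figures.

Apply KCL at each of the 4 non-ground nodes and solve the resulting linear system.
Node n1: branches {R2, R6, R7, R9, R12} → V_1 = 0.4696
Node n2: branches {R1, R3, R4, R8, R10, R11, R12, R14} → V_2 = 0.03587
Node n3: branches {R2, R4, R5, R6, R10, R11, R13, Iext} → V_3 = -0.008833
Node n4: branches {R5, R7, R8, R9, R14, Iext} → V_4 = 1.483

R_eq = 4.214 Ω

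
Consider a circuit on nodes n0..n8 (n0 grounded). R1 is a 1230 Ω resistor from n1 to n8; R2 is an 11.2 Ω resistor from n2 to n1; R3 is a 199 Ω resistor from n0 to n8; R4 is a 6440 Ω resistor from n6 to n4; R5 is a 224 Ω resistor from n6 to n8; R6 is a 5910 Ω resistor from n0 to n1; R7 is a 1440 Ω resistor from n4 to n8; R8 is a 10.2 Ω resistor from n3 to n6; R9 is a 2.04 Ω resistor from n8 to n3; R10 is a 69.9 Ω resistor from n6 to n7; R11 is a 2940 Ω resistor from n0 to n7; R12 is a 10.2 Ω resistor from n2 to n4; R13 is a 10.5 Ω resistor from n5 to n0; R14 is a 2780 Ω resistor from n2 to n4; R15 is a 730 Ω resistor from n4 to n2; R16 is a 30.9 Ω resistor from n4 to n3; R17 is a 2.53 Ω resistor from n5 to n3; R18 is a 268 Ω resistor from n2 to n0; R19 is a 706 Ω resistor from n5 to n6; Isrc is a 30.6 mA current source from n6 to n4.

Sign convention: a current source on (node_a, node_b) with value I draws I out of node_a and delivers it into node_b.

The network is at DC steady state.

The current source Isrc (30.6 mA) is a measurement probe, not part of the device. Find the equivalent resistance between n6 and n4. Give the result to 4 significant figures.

R_eq = 36.12 Ω

Element admittances at DC:
  Y(R1) = 0.0008130 S between n1,n8
  Y(R2) = 0.08929 S between n2,n1
  Y(R3) = 0.005025 S between n0,n8
  Y(R4) = 0.0001553 S between n6,n4
  Y(R5) = 0.004464 S between n6,n8
  Y(R6) = 0.0001692 S between n0,n1
  Y(R7) = 0.0006944 S between n4,n8
  Y(R8) = 0.09804 S between n3,n6
  Y(R9) = 0.4902 S between n8,n3
  Y(R10) = 0.01431 S between n6,n7
  Y(R11) = 0.0003401 S between n0,n7
  Y(R12) = 0.09804 S between n2,n4
  Y(R13) = 0.09524 S between n5,n0
  Y(R14) = 0.0003597 S between n2,n4
  Y(R15) = 0.001370 S between n4,n2
  Y(R16) = 0.03236 S between n4,n3
  Y(R17) = 0.3953 S between n5,n3
  Y(R18) = 0.003731 S between n2,n0
  Y(R19) = 0.001416 S between n5,n6
  Isrc: injects 0.0306 A into n4 (from n6)
Assemble and solve the 8×8 MNA system:
  V(n1)=0.7367  V(n2)=0.7451  V(n3)=-0.03321  V(n4)=0.7805  V(n5)=-0.02762  V(n6)=-0.3249  V(n7)=-0.3174  V(n8)=-0.03310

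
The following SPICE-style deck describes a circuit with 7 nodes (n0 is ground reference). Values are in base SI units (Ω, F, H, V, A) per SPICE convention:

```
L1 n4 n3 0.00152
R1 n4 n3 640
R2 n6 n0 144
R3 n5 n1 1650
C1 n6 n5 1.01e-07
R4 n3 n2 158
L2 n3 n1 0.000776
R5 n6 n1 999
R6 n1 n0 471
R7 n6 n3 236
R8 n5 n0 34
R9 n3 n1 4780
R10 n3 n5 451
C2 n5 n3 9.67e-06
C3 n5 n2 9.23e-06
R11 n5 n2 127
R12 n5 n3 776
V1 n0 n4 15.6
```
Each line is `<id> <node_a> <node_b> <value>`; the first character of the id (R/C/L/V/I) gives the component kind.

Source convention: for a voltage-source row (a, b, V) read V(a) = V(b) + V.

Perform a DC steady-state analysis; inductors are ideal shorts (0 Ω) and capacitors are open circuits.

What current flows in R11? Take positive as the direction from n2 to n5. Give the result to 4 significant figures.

Element admittances at DC:
  L1: short n4↔n3 (DC inductor)
  Y(R1) = 0.001563 S between n4,n3
  Y(R2) = 0.006944 S between n6,n0
  Y(R3) = 0.0006061 S between n5,n1
  Y(C1) = 0.000 S between n6,n5
  Y(R4) = 0.006329 S between n3,n2
  L2: short n3↔n1 (DC inductor)
  Y(R5) = 0.001001 S between n6,n1
  Y(R6) = 0.002123 S between n1,n0
  Y(R7) = 0.004237 S between n6,n3
  Y(R8) = 0.02941 S between n5,n0
  Y(R9) = 0.0002092 S between n3,n1
  Y(R10) = 0.002217 S between n3,n5
  Y(C2) = 0.000 S between n5,n3
  Y(C3) = 0.000 S between n5,n2
  Y(R11) = 0.007874 S between n5,n2
  Y(R12) = 0.001289 S between n5,n3
  V1: constraint V(n0)−V(n4) = 15.6
Assemble and solve the 9×9 MNA system:
  V(n1)=-15.60  V(n2)=-8.731  V(n3)=-15.60  V(n4)=-15.60  V(n5)=-3.210  V(n6)=-6.708
  i(L1)=-0.1741  i(L2)=-0.04953  i(V1)=-0.1741

-0.04347 A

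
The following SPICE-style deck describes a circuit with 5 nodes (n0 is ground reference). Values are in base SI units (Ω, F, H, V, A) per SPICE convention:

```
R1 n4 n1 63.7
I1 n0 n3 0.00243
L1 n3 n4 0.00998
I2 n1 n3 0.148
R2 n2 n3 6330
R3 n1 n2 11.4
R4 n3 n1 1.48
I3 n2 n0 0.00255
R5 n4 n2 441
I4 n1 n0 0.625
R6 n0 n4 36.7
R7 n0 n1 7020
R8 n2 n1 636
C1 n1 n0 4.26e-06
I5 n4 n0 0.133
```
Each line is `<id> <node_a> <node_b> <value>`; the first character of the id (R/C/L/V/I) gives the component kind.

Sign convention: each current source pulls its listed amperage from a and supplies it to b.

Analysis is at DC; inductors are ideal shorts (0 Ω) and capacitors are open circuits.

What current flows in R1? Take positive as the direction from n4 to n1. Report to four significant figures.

MNA unknowns: 4 node voltages V₁..V_4 plus 1 source current (L1)
R1: Y=0.01570 on G[4,1]
I1: z[0]−=0.00243, z[3]+=0.00243
L1: row V3−V4=0, i_L1 at 3,4
I2: z[1]−=0.148, z[3]+=0.148
R2: Y=0.0001580 on G[2,3]
R3: Y=0.08772 on G[1,2]
R4: Y=0.6757 on G[3,1]
I3: z[2]−=0.00255, z[0]+=0.00255
R5: Y=0.002268 on G[4,2]
I4: z[1]−=0.625, z[0]+=0.625
R6: Y=0.02725 on G[0,4]
R7: Y=0.0001425 on G[0,1]
R8: Y=0.001572 on G[2,1]
C1: Y=0.000 on G[1,0]
I5: z[4]−=0.133, z[0]+=0.133
solve → V1=-28.78, V2=-28.78, V3=-27.67, V4=-27.67
aux → i_L1=-0.6010

0.01746 A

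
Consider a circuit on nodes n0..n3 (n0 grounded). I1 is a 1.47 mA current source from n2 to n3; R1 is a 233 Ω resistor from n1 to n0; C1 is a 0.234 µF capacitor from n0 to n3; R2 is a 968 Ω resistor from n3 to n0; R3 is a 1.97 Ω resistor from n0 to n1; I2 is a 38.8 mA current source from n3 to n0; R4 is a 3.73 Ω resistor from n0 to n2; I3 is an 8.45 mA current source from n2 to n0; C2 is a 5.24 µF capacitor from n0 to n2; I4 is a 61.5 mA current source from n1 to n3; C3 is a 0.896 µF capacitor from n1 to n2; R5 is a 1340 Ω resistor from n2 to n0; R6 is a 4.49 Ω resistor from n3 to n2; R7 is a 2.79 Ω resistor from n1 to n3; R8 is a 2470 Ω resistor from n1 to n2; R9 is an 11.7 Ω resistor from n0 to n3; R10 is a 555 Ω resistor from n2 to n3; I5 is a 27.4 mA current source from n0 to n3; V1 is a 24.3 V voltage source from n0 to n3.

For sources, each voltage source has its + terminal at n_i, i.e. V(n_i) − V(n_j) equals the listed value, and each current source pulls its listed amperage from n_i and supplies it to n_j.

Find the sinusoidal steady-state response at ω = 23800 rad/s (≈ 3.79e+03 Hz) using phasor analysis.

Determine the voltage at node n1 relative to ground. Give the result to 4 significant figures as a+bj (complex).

Element admittances at ω=23800 rad/s:
  I1: injects 0.00147 A into n3 (from n2)
  Y(R1) = 0.004292+0.000j S between n1,n0
  Y(C1) = 0.000+0.005569j S between n0,n3
  Y(R2) = 0.001033+0.000j S between n3,n0
  Y(R3) = 0.5076+0.000j S between n0,n1
  I2: injects 0.0388 A into n0 (from n3)
  Y(R4) = 0.2681+0.000j S between n0,n2
  I3: injects 0.00845 A into n0 (from n2)
  Y(C2) = 0.000+0.1247j S between n0,n2
  I4: injects 0.0615 A into n3 (from n1)
  Y(C3) = 0.000+0.02132j S between n1,n2
  Y(R5) = 0.0007463+0.000j S between n2,n0
  Y(R6) = 0.2227+0.000j S between n3,n2
  Y(R7) = 0.3584+0.000j S between n1,n3
  Y(R8) = 0.0004049+0.000j S between n1,n2
  Y(R9) = 0.08547+0.000j S between n0,n3
  Y(R10) = 0.001802+0.000j S between n2,n3
  I5: injects 0.0274 A into n3 (from n0)
  V1: constraint V(n0)−V(n3) = 24.3
Assemble and solve the 4×4 MNA system:
  V(n1)=-10.14-0.002794j  V(n2)=-10.31+2.610j  V(n3)=-24.30+0.000j
  i(V1)=-10.37-0.7203j

-10.14-0.002794j V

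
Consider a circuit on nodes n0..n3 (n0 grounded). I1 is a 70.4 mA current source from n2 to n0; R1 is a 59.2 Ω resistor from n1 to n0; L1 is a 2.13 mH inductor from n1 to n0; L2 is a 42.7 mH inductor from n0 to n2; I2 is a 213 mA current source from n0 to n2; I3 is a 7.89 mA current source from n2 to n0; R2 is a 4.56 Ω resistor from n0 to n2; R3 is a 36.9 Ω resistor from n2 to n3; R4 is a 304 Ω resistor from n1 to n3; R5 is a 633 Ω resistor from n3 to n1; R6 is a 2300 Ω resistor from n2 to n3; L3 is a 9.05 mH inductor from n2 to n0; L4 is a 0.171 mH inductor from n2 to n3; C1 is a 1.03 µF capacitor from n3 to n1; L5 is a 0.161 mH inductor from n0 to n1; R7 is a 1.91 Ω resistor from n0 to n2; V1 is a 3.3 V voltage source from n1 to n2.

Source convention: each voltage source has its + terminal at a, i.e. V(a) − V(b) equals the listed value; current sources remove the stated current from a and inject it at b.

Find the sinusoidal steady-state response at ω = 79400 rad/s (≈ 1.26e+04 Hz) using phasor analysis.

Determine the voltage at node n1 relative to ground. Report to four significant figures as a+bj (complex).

3.362+0.3725j V

Apply KCL at each of the 3 non-ground nodes and solve the resulting linear system.
Node n1: branches {R1, L1, R4, R5, C1, L5, V1} → V_1 = 3.362+0.3725j
Node n2: branches {I1, L2, I2, I3, R2, R3, R6, L3, L4, R7, V1} → V_2 = 0.06186+0.3725j
Node n3: branches {R3, R4, R5, R6, L4, C1} → V_3 = 2.494+8.091j
Source currents: i(V1)=-0.7236+0.2432j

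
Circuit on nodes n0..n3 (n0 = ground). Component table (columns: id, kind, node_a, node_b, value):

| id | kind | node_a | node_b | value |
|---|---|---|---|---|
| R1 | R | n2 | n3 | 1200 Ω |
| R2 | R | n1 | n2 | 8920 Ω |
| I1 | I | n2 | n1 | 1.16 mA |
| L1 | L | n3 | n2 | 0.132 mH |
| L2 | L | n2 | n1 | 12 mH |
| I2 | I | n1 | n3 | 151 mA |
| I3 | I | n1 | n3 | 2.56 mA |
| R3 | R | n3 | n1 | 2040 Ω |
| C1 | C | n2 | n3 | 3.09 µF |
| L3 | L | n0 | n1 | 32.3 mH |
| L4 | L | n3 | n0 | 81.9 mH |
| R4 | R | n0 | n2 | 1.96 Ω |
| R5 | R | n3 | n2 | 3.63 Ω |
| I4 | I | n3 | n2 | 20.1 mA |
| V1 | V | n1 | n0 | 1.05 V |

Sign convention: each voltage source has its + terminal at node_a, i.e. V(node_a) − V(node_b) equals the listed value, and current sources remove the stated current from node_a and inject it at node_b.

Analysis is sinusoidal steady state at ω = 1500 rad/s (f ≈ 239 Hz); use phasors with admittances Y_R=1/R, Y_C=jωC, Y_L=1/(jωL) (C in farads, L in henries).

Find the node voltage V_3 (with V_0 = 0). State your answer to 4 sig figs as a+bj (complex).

MNA unknowns: 3 node voltages V₁..V_3 plus 1 source current (V1)
R1: Y=0.0008333+0.000j on G[2,3]
R2: Y=0.0001121+0.000j on G[1,2]
I1: z[2]−=0.00116, z[1]+=0.00116
L1: Y=0.000-5.051j on G[3,2]
L2: Y=0.000-0.05556j on G[2,1]
I2: z[1]−=0.151, z[3]+=0.151
I3: z[1]−=0.00256, z[3]+=0.00256
R3: Y=0.0004902+0.000j on G[3,1]
C1: Y=0.000+0.004635j on G[2,3]
L3: Y=0.000-0.02064j on G[0,1]
L4: Y=0.000-0.008140j on G[3,0]
R4: Y=0.5102+0.000j on G[0,2]
R5: Y=0.2755+0.000j on G[3,2]
I4: z[3]−=0.0201, z[2]+=0.0201
V1: row V1−V0=1.05, i_V1 at 1,0
solve → V1=1.050+0.000j, V2=0.3086-0.07573j, V3=0.3096-0.04918j
aux → i_V1=-0.1571+0.06283j

0.3096-0.04918j V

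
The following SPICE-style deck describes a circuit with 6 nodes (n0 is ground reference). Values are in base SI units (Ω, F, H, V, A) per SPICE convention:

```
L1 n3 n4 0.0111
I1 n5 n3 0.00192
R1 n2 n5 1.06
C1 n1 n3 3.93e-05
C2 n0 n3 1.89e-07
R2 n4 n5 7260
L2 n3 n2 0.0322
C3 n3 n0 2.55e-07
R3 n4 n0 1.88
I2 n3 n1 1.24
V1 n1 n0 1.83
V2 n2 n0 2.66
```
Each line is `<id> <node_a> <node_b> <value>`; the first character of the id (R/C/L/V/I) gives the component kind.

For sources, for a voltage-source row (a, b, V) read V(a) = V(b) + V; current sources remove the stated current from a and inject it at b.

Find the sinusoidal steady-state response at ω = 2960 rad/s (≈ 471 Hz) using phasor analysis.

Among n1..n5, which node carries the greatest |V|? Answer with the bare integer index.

Element admittances at ω=2960 rad/s:
  Y(L1) = 0.000-0.03044j S between n3,n4
  I1: injects 0.00192 A into n3 (from n5)
  Y(R1) = 0.9434+0.000j S between n2,n5
  Y(C1) = 0.000+0.1163j S between n1,n3
  Y(C2) = 0.000+0.0005594j S between n0,n3
  Y(R2) = 0.0001377+0.000j S between n4,n5
  Y(L2) = 0.000-0.01049j S between n3,n2
  Y(C3) = 0.000+0.0007548j S between n3,n0
  Y(R3) = 0.5319+0.000j S between n4,n0
  I2: injects 1.24 A into n1 (from n3)
  V1: constraint V(n1)−V(n0) = 1.83
  V2: constraint V(n2)−V(n0) = 2.66
Assemble and solve the 7×7 MNA system:
  V(n1)=1.830+0.000j  V(n2)=2.660+0.000j  V(n3)=2.043+16.16j  V(n4)=0.9290-0.06370j  V(n5)=2.658-9.300e-06j
  i(V1)=-0.6403+0.02473j  i(V2)=0.1674+0.006469j

3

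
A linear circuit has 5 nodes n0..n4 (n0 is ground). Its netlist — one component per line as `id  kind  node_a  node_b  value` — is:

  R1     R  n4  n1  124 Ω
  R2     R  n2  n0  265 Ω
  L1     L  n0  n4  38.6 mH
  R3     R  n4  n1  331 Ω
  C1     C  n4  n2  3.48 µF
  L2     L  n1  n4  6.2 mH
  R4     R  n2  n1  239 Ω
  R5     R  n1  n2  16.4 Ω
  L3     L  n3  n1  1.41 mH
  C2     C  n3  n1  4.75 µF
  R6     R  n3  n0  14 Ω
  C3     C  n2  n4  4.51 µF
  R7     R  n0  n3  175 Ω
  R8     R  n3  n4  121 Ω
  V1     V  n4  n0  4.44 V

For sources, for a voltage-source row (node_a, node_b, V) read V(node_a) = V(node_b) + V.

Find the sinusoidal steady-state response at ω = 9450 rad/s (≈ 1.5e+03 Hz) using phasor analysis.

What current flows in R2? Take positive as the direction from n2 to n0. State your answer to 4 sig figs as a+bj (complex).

0.01750+0.005356j A

Apply KCL at each of the 4 non-ground nodes and solve the resulting linear system.
Node n1: branches {R1, R3, L2, R4, R5, L3, C2} → V_1 = 3.261+1.730j
Node n2: branches {R2, C1, R4, R5, C3} → V_2 = 4.637+1.419j
Node n3: branches {L3, C2, R6, R7, R8} → V_3 = 1.287-0.6972j
Node n4: branches {R1, L1, R3, C1, L2, C3, R8, V1} → V_4 = 4.440+0.000j
Source currents: i(V1)=-0.1168+0.06060j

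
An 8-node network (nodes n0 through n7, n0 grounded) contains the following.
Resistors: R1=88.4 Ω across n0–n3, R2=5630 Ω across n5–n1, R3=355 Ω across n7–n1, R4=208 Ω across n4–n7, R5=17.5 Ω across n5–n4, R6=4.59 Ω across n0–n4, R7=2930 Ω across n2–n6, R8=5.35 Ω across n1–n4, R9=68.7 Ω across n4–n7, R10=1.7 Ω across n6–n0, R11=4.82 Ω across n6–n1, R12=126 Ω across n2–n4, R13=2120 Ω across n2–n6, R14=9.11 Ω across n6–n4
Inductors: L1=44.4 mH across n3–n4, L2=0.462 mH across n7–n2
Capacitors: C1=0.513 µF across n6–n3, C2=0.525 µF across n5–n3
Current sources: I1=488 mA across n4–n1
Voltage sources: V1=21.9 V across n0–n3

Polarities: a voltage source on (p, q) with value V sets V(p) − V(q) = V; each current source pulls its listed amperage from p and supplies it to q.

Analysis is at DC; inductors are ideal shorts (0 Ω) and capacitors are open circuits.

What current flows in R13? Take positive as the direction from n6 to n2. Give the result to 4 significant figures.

0.007141 A

MNA unknowns: 7 node voltages V₁..V_7 plus 3 source currents (L1, L2, V1)
R1: Y=0.01131 on G[0,3]
R2: Y=0.0001776 on G[5,1]
R3: Y=0.002817 on G[7,1]
R4: Y=0.004808 on G[4,7]
R5: Y=0.05714 on G[5,4]
R6: Y=0.2179 on G[0,4]
R7: Y=0.0003413 on G[2,6]
L1: row V3−V4=0, i_L1 at 3,4
R8: Y=0.1869 on G[1,4]
C1: Y=0.000 on G[6,3]
R9: Y=0.01456 on G[4,7]
R10: Y=0.5882 on G[6,0]
R11: Y=0.2075 on G[6,1]
R12: Y=0.007937 on G[2,4]
R13: Y=0.0004717 on G[2,6]
I1: z[4]−=0.488, z[1]+=0.488
R14: Y=0.1098 on G[6,4]
L2: row V7−V2=0, i_L2 at 7,2
C2: Y=0.000 on G[5,3]
V1: row V0−V3=21.9, i_V1 at 0,3
solve → V1=-12.07, V2=-20.57, V3=-21.90, V4=-21.90, V5=-21.87, V6=-5.433, V7=-20.57
aux → i_L1=-7.967, i_L2=-0.001764, i_V1=-8.215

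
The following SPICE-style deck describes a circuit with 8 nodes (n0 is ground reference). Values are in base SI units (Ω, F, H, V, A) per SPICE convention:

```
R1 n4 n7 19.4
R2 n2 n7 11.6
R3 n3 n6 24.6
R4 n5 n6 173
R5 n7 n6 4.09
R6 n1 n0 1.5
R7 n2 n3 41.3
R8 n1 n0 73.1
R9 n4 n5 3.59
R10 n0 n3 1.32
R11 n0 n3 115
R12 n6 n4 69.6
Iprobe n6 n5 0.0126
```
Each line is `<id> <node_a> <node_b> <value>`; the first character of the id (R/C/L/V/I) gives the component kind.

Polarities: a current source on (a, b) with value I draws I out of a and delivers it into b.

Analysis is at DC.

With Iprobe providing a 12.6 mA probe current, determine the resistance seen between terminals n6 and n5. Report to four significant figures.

R_eq = 18.76 Ω

Element admittances at DC:
  Y(R1) = 0.05155 S between n4,n7
  Y(R2) = 0.08621 S between n2,n7
  Y(R3) = 0.04065 S between n3,n6
  Y(R4) = 0.005780 S between n5,n6
  Y(R5) = 0.2445 S between n7,n6
  Y(R6) = 0.6667 S between n1,n0
  Y(R7) = 0.02421 S between n2,n3
  Y(R8) = 0.01368 S between n1,n0
  Y(R9) = 0.2786 S between n4,n5
  Y(R10) = 0.7576 S between n0,n3
  Y(R11) = 0.008696 S between n0,n3
  Y(R12) = 0.01437 S between n6,n4
  Iprobe: injects 0.0126 A into n5 (from n6)
Assemble and solve the 7×7 MNA system:
  V(n1)=0.000  V(n2)=0.01743  V(n3)=0.000  V(n4)=0.1856  V(n5)=0.2260  V(n6)=-0.01038  V(n7)=0.02232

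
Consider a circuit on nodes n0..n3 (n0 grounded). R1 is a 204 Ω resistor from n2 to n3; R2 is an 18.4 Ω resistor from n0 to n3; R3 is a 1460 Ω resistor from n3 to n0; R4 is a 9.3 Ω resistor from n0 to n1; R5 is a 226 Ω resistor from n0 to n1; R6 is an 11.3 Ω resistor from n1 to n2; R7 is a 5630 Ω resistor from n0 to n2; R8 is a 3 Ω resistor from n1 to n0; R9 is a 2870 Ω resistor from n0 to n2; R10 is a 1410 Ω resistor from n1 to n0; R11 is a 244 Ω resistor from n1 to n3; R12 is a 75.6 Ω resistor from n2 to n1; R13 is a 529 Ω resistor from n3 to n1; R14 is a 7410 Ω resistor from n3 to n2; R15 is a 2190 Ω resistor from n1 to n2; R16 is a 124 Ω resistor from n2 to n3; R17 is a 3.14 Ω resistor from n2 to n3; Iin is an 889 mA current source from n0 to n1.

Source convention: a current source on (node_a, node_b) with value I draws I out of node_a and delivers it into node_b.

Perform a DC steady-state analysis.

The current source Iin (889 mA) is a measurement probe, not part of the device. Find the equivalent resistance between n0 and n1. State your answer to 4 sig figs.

R_eq = 2.085 Ω

MNA unknowns: 3 node voltages V₁..V_3
R1: Y=0.004902 on G[2,3]
R2: Y=0.05435 on G[0,3]
R3: Y=0.0006849 on G[3,0]
R4: Y=0.1075 on G[0,1]
R5: Y=0.004425 on G[0,1]
R6: Y=0.08850 on G[1,2]
R7: Y=0.0001776 on G[0,2]
R8: Y=0.3333 on G[1,0]
R9: Y=0.0003484 on G[0,2]
R10: Y=0.0007092 on G[1,0]
R11: Y=0.004098 on G[1,3]
R12: Y=0.01323 on G[2,1]
R13: Y=0.001890 on G[3,1]
R14: Y=0.0001350 on G[3,2]
R15: Y=0.0004566 on G[1,2]
R16: Y=0.008065 on G[2,3]
R17: Y=0.3185 on G[2,3]
Iin: z[0]−=0.889, z[1]+=0.889
solve → V1=1.854, V2=1.289, V3=1.117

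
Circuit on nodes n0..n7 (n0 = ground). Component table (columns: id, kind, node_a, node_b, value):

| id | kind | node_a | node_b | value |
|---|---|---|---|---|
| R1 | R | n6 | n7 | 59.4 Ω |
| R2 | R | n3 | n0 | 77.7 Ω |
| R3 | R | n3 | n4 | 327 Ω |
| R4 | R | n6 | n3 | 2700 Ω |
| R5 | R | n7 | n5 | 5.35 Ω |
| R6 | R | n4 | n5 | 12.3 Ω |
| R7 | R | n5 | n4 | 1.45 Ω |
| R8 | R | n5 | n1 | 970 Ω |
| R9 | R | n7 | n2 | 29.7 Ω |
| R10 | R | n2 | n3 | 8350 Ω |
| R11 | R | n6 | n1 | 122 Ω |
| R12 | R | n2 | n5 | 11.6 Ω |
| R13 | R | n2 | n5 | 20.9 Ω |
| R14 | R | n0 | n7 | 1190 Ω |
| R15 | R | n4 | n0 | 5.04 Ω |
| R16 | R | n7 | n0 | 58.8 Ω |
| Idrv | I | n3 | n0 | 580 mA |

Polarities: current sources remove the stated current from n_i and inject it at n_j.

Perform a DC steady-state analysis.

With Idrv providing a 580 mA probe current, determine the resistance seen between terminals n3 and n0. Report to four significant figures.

R_eq = 61.15 Ω

Apply KCL at each of the 7 non-ground nodes and solve the resulting linear system.
Node n1: branches {R8, R11} → V_1 = -1.220
Node n2: branches {R9, R10, R12, R13} → V_2 = -0.6050
Node n3: branches {R2, R3, R4, R10, Idrv} → V_3 = -35.47
Node n4: branches {R3, R6, R7, R15} → V_4 = -0.5697
Node n5: branches {R5, R6, R7, R8, R12, R13} → V_5 = -0.5779
Node n6: branches {R1, R4, R11} → V_6 = -1.301
Node n7: branches {R1, R5, R9, R14, R16} → V_7 = -0.5888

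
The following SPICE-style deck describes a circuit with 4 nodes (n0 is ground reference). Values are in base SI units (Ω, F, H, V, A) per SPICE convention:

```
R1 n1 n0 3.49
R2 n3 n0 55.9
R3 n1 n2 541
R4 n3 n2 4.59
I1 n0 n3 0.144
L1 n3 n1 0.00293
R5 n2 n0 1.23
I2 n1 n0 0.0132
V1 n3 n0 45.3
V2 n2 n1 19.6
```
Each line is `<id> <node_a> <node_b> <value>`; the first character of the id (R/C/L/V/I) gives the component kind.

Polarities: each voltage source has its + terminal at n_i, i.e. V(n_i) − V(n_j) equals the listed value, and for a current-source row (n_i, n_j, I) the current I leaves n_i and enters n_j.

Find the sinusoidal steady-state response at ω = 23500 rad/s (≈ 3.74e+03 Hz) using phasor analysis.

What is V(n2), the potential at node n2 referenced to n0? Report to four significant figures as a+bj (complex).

Element admittances at ω=23500 rad/s:
  Y(R1) = 0.2865+0.000j S between n1,n0
  Y(R2) = 0.01789+0.000j S between n3,n0
  Y(R3) = 0.001848+0.000j S between n1,n2
  Y(R4) = 0.2179+0.000j S between n3,n2
  I1: injects 0.144 A into n3 (from n0)
  Y(L1) = 0.000-0.01452j S between n3,n1
  Y(R5) = 0.8130+0.000j S between n2,n0
  I2: injects 0.0132 A into n0 (from n1)
  V1: constraint V(n3)−V(n0) = 45.3
  V2: constraint V(n2)−V(n1) = 19.6
Assemble and solve the 5×5 MNA system:
  V(n1)=-7.849-0.5859j  V(n2)=11.75-0.5859j  V(n3)=45.30+0.000j
  i(V1)=-7.984+0.6442j  i(V2)=-2.281+0.6040j

11.75-0.5859j V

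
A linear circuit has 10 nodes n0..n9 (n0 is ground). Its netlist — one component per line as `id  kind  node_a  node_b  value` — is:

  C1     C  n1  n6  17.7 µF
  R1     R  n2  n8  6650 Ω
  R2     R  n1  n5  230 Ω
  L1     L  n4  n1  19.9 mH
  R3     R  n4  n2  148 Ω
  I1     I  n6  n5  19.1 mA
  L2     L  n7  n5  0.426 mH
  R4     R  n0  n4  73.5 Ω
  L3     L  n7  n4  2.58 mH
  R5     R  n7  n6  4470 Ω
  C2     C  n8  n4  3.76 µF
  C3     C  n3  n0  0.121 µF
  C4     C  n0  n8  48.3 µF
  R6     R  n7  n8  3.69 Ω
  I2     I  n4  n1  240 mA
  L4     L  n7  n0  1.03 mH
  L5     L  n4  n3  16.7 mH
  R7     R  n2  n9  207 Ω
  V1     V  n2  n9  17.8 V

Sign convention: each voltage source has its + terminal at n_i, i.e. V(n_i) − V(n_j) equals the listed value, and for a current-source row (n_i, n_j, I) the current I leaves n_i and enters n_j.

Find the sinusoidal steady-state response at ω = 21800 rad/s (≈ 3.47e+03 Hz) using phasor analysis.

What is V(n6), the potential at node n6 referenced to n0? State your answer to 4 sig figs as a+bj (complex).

MNA unknowns: 9 node voltages V₁..V_9 plus 1 source current (V1)
C1: Y=0.000+0.3859j on G[1,6]
R1: Y=0.0001504+0.000j on G[2,8]
R2: Y=0.004348+0.000j on G[1,5]
L1: Y=0.000-0.002305j on G[4,1]
R3: Y=0.006757+0.000j on G[4,2]
I1: z[6]−=0.0191, z[5]+=0.0191
L2: Y=0.000-0.1077j on G[7,5]
R4: Y=0.01361+0.000j on G[0,4]
L3: Y=0.000-0.01778j on G[7,4]
R5: Y=0.0002237+0.000j on G[7,6]
C2: Y=0.000+0.08197j on G[8,4]
C3: Y=0.000+0.002638j on G[3,0]
C4: Y=0.000+1.053j on G[0,8]
R6: Y=0.2710+0.000j on G[7,8]
I2: z[4]−=0.24, z[1]+=0.24
L4: Y=0.000-0.04454j on G[7,0]
L5: Y=0.000-0.002747j on G[4,3]
R7: Y=0.004831+0.000j on G[2,9]
V1: row V2−V9=17.8, i_V1 at 2,9
solve → V1=38.01+21.73j, V2=-0.8574+1.243j, V3=-22.13+32.06j, V4=-0.8781+1.272j, V5=-0.03513+2.204j, V6=38.00+21.80j, V7=0.7531+0.4907j, V8=0.07085-0.07091j, V9=-18.66+1.243j
aux → i_V1=-0.08599+0.000j

38.00+21.80j V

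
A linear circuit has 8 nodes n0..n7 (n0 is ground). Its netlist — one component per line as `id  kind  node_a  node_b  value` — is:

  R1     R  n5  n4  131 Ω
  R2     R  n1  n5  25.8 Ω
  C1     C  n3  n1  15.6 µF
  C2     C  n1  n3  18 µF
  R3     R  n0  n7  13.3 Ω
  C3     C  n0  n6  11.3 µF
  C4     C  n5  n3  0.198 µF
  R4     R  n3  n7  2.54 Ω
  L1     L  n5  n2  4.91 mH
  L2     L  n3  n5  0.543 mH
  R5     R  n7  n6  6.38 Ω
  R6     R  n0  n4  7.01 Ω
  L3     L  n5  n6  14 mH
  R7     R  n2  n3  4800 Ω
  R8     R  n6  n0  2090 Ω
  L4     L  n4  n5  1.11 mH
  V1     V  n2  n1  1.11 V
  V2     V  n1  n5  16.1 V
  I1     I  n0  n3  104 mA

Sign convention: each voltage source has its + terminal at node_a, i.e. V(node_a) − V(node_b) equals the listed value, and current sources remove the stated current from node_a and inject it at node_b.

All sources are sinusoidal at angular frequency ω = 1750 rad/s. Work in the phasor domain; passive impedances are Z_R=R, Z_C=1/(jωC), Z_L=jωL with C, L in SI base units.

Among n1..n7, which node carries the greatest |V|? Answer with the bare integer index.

2

MNA unknowns: 7 node voltages V₁..V_7 plus 2 source currents (V1, V2)
R1: Y=0.007634+0.000j on G[5,4]
R2: Y=0.03876+0.000j on G[1,5]
C1: Y=0.000+0.02730j on G[3,1]
C2: Y=0.000+0.03150j on G[1,3]
R3: Y=0.07519+0.000j on G[0,7]
C3: Y=0.000+0.01978j on G[0,6]
C4: Y=0.000+0.0003465j on G[5,3]
R4: Y=0.3937+0.000j on G[3,7]
L1: Y=0.000-0.1164j on G[5,2]
L2: Y=0.000-1.052j on G[3,5]
R5: Y=0.1567+0.000j on G[7,6]
R6: Y=0.1427+0.000j on G[0,4]
L3: Y=0.000-0.04082j on G[5,6]
R7: Y=0.0002083+0.000j on G[2,3]
R8: Y=0.0004785+0.000j on G[6,0]
L4: Y=0.000-0.5148j on G[4,5]
V1: row V2−V1=1.11, i_V1 at 2,1
V2: row V1−V5=16.1, i_V2 at 1,5
I1: z[0]−=0.104, z[3]+=0.104
solve → V1=16.89+0.1392j, V2=18.00+0.1392j, V3=-0.1196+0.2613j, V4=0.7657-0.07262j, V5=0.7889+0.1392j, V6=-0.04085-0.06183j, V7=-0.08553+0.1489j
aux → i_V1=-0.003775+2.003j, i_V2=-0.6350+1.003j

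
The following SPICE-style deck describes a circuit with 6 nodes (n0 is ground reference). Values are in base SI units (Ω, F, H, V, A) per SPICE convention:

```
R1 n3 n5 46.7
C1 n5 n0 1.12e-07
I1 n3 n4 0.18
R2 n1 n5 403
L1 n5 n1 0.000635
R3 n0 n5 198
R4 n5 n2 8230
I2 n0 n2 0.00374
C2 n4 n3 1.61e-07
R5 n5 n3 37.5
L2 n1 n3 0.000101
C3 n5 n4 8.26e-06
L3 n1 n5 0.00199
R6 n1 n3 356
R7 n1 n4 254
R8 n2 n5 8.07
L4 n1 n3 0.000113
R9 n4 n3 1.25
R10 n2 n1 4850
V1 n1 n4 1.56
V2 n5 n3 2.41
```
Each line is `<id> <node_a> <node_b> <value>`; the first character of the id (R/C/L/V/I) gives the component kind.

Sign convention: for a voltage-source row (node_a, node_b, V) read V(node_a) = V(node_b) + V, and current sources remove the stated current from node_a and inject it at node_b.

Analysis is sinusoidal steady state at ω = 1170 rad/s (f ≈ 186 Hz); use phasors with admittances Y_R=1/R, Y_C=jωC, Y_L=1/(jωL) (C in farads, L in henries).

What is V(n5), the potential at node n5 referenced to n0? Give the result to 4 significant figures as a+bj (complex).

MNA unknowns: 5 node voltages V₁..V_5 plus 2 source currents (V1, V2)
R1: Y=0.02141+0.000j on G[3,5]
C1: Y=0.000+0.0001310j on G[5,0]
I1: z[3]−=0.18, z[4]+=0.18
R2: Y=0.002481+0.000j on G[1,5]
L1: Y=0.000-1.346j on G[5,1]
R3: Y=0.005051+0.000j on G[0,5]
R4: Y=0.0001215+0.000j on G[5,2]
I2: z[0]−=0.00374, z[2]+=0.00374
C2: Y=0.000+0.0001884j on G[4,3]
R5: Y=0.02667+0.000j on G[5,3]
L2: Y=0.000-8.462j on G[1,3]
C3: Y=0.000+0.009664j on G[5,4]
L3: Y=0.000-0.4295j on G[1,5]
R6: Y=0.002809+0.000j on G[1,3]
R7: Y=0.003937+0.000j on G[1,4]
R8: Y=0.1239+0.000j on G[2,5]
L4: Y=0.000-7.564j on G[1,3]
R9: Y=0.8000+0.000j on G[4,3]
R10: Y=0.0002062+0.000j on G[2,1]
V1: row V1−V4=1.56, i_V1 at 1,4
V2: row V5−V3=2.41, i_V2 at 5,3
solve → V1=-1.428+0.05049j, V2=0.7665-0.01908j, V3=-1.670-0.01920j, V4=-2.988+0.05049j, V5=0.7400-0.01920j
aux → i_V1=-1.242+0.01947j, i_V2=0.001360+3.814j

0.7400-0.01920j V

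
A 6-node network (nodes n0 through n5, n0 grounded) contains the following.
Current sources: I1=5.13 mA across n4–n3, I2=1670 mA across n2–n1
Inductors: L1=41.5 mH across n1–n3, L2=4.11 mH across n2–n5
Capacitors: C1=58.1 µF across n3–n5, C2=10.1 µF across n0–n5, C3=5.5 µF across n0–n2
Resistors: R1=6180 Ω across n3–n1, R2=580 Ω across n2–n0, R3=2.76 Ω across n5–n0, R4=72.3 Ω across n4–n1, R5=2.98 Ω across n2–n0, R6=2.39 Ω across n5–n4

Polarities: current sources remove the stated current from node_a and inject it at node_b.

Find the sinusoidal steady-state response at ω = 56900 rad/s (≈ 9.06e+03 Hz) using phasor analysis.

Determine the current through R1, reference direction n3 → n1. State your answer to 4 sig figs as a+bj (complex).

MNA unknowns: 5 node voltages V₁..V_5
I1: z[4]−=0.00513, z[3]+=0.00513
L1: Y=0.000-0.0004235j on G[1,3]
C1: Y=0.000+3.306j on G[3,5]
C2: Y=0.000+0.5747j on G[0,5]
R1: Y=0.0001618+0.000j on G[3,1]
C3: Y=0.000+0.3130j on G[0,2]
R2: Y=0.001724+0.000j on G[2,0]
R3: Y=0.3623+0.000j on G[5,0]
R4: Y=0.01383+0.000j on G[4,1]
R5: Y=0.3356+0.000j on G[2,0]
L2: Y=0.000-0.004276j on G[2,5]
R6: Y=0.4184+0.000j on G[5,4]
I2: z[2]−=1.67, z[1]+=1.67
solve → V1=124.5+1.758j, V2=-2.717+2.470j, V3=1.332-2.098j, V4=5.275-1.967j, V5=1.348-2.090j

-0.01992-0.0006239j A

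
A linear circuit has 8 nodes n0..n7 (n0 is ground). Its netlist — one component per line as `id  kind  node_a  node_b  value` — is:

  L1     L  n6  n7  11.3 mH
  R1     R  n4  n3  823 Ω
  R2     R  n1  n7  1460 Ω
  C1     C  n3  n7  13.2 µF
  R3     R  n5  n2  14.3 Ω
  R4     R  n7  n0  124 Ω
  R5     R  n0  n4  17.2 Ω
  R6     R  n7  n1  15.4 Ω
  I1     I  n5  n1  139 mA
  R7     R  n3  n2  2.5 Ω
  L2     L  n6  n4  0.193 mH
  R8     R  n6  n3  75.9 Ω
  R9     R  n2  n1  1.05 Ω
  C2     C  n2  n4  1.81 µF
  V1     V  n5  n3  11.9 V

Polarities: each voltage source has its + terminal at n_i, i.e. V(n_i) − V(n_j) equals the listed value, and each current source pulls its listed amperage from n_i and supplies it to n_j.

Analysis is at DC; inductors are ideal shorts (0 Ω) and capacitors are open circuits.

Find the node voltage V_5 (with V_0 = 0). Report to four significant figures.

MNA unknowns: 7 node voltages V₁..V_7 plus 3 source currents (L1, L2, V1)
L1: row V6−V7=0, i_L1 at 6,7
R1: Y=0.001215 on G[4,3]
R2: Y=0.0006849 on G[1,7]
C1: Y=0.000 on G[3,7]
R3: Y=0.06993 on G[5,2]
R4: Y=0.008065 on G[7,0]
R5: Y=0.05814 on G[0,4]
R6: Y=0.06494 on G[7,1]
I1: z[5]−=0.139, z[1]+=0.139
R7: Y=0.4000 on G[3,2]
L2: row V6−V4=0, i_L2 at 6,4
R8: Y=0.01318 on G[6,3]
R9: Y=0.9524 on G[2,1]
C2: Y=0.000 on G[2,4]
V1: row V5−V3=11.9, i_V1 at 5,3
solve → V1=0.3836, V2=0.2640, V3=-1.749, V4=0.000, V5=10.15, V6=0.000, V7=0.000
aux → i_L1=-0.02517, i_L2=0.002125, i_V1=-0.8304

10.15 V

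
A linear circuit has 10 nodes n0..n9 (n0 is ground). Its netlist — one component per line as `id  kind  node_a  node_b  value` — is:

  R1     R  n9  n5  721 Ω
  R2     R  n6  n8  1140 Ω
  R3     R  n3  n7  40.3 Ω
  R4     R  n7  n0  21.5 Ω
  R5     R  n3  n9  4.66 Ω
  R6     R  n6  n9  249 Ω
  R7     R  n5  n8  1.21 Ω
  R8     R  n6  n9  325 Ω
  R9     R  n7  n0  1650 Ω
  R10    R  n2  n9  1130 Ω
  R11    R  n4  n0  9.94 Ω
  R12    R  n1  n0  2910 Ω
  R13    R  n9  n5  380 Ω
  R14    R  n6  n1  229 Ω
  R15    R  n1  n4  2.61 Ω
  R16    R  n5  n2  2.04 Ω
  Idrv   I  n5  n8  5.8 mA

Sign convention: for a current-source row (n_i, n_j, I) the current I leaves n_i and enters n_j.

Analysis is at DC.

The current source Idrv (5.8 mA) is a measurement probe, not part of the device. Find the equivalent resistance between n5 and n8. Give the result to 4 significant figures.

R_eq = 1.209 Ω

Element admittances at DC:
  Y(R1) = 0.001387 S between n9,n5
  Y(R2) = 0.0008772 S between n6,n8
  Y(R3) = 0.02481 S between n3,n7
  Y(R4) = 0.04651 S between n7,n0
  Y(R5) = 0.2146 S between n3,n9
  Y(R6) = 0.004016 S between n6,n9
  Y(R7) = 0.8264 S between n5,n8
  Y(R8) = 0.003077 S between n6,n9
  Y(R9) = 0.0006061 S between n7,n0
  Y(R10) = 0.0008850 S between n2,n9
  Y(R11) = 0.1006 S between n4,n0
  Y(R12) = 0.0003436 S between n1,n0
  Y(R13) = 0.002632 S between n9,n5
  Y(R14) = 0.004367 S between n6,n1
  Y(R15) = 0.3831 S between n1,n4
  Y(R16) = 0.4902 S between n5,n2
  Idrv: injects 0.0058 A into n8 (from n5)
Assemble and solve the 9×9 MNA system:
  V(n1)=1.911e-05  V(n2)=-0.001092  V(n3)=-9.410e-05  V(n4)=1.514e-05  V(n5)=-0.001094  V(n6)=0.0003694  V(n7)=-3.246e-05  V(n8)=0.005918  V(n9)=-0.0001012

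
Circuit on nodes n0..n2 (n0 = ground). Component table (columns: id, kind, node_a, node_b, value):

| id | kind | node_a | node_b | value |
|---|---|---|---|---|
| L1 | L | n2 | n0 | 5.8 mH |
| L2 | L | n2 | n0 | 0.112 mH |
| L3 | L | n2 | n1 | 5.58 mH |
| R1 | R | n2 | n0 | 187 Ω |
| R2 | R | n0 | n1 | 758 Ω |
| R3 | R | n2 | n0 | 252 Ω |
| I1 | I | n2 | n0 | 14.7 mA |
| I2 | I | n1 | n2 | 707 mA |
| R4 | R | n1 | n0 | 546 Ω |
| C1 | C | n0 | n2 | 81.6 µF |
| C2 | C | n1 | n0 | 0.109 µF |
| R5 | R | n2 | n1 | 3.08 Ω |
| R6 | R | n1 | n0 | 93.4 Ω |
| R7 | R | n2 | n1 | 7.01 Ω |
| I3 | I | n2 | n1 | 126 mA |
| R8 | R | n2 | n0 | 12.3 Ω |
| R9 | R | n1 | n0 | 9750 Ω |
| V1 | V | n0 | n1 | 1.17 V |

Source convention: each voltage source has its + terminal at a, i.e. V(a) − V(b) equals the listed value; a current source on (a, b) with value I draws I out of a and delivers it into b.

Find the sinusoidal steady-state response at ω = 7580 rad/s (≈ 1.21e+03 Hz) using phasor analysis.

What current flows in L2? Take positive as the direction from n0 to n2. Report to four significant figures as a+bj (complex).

Apply KCL at each of the 2 non-ground nodes and solve the resulting linear system.
Node n1: branches {L3, R2, I2, R4, C2, R5, R6, R7, I3, R9, V1} → V_1 = -1.170+0.000j
Node n2: branches {L1, L2, L3, R1, R3, I1, I2, C1, R5, R7, I3, R8} → V_2 = -0.008644+0.04019j
Source currents: i(V1)=0.02098+0.007707j

-0.04734-0.01018j A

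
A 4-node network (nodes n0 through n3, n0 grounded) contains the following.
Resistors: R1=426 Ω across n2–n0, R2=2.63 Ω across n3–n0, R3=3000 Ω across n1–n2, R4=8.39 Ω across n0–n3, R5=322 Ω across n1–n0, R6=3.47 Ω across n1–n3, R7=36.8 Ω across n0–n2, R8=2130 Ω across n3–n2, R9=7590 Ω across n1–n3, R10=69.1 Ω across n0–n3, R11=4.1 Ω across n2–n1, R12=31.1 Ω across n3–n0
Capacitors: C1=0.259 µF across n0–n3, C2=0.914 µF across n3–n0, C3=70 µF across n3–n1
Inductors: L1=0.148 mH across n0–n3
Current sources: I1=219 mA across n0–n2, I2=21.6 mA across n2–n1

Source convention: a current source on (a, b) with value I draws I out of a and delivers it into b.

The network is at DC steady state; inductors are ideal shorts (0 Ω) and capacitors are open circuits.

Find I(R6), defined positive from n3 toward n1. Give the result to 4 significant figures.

-0.1788 A

MNA unknowns: 3 node voltages V₁..V_3 plus 1 source current (L1)
R1: Y=0.002347 on G[2,0]
C1: Y=0.000 on G[0,3]
R2: Y=0.3802 on G[3,0]
R3: Y=0.0003333 on G[1,2]
R4: Y=0.1192 on G[0,3]
C2: Y=0.000 on G[3,0]
R5: Y=0.003106 on G[1,0]
R6: Y=0.2882 on G[1,3]
R7: Y=0.02717 on G[0,2]
R8: Y=0.0004695 on G[3,2]
R9: Y=0.0001318 on G[1,3]
R10: Y=0.01447 on G[0,3]
R11: Y=0.2439 on G[2,1]
L1: row V0−V3=0, i_L1 at 0,3
I1: z[0]−=0.219, z[2]+=0.219
C3: Y=0.000 on G[3,1]
R12: Y=0.03215 on G[3,0]
I2: z[2]−=0.0216, z[1]+=0.0216
solve → V1=0.6205, V2=1.273, V3=0.000
aux → i_L1=-0.1795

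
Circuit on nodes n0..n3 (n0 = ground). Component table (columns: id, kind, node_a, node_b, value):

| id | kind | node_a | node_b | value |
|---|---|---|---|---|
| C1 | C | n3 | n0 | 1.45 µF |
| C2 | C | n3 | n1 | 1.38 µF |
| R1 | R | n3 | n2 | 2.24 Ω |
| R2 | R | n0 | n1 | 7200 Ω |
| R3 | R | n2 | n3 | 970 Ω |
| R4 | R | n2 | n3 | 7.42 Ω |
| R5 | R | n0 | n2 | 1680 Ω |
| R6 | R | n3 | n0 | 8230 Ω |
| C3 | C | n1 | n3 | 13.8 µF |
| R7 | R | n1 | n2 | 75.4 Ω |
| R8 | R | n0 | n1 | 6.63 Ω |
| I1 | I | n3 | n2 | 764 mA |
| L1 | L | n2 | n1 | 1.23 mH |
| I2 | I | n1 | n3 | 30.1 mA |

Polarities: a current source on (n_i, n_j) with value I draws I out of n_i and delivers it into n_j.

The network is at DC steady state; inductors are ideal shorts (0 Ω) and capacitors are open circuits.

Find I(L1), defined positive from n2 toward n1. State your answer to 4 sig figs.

Apply KCL at each of the 3 non-ground nodes and solve the resulting linear system.
Node n1: branches {C2, R2, C3, R7, R8, L1, I2} → V_1 = 0.001010
Node n2: branches {R1, R3, R4, R5, R7, I1, L1} → V_2 = 0.001010
Node n3: branches {C1, C2, R1, R3, R4, R6, C3, I1, I2} → V_3 = -1.259
Source currents: i(L1)=0.03025

0.03025 A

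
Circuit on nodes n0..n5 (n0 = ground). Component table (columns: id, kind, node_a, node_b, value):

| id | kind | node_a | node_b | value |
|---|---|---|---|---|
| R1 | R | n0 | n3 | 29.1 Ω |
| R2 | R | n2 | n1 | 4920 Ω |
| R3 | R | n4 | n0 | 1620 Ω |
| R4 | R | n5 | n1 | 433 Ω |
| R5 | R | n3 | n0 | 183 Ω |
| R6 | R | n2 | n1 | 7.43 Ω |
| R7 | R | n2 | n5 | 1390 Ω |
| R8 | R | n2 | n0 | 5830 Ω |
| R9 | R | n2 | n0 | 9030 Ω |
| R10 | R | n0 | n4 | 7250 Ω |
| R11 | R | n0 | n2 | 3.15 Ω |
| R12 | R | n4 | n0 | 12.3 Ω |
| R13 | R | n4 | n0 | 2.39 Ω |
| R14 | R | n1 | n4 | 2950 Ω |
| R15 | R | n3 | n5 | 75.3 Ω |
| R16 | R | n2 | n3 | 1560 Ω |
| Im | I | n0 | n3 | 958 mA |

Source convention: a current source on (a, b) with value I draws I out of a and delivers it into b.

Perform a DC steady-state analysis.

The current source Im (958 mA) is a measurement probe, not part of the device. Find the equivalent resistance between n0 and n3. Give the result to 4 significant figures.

R_eq = 23.32 Ω

MNA unknowns: 5 node voltages V₁..V_5
R1: Y=0.03436 on G[0,3]
R2: Y=0.0002033 on G[2,1]
R3: Y=0.0006173 on G[4,0]
R4: Y=0.002309 on G[5,1]
R5: Y=0.005464 on G[3,0]
R6: Y=0.1346 on G[2,1]
R7: Y=0.0007194 on G[2,5]
R8: Y=0.0001715 on G[2,0]
R9: Y=0.0001107 on G[2,0]
R10: Y=0.0001379 on G[0,4]
R11: Y=0.3175 on G[0,2]
R12: Y=0.08130 on G[4,0]
R13: Y=0.4184 on G[4,0]
R14: Y=0.0003390 on G[1,4]
R15: Y=0.01328 on G[3,5]
R16: Y=0.0006410 on G[2,3]
Im: z[0]−=0.958, z[3]+=0.958
solve → V1=0.5170, V2=0.2140, V3=22.34, V4=0.0003499, V5=18.27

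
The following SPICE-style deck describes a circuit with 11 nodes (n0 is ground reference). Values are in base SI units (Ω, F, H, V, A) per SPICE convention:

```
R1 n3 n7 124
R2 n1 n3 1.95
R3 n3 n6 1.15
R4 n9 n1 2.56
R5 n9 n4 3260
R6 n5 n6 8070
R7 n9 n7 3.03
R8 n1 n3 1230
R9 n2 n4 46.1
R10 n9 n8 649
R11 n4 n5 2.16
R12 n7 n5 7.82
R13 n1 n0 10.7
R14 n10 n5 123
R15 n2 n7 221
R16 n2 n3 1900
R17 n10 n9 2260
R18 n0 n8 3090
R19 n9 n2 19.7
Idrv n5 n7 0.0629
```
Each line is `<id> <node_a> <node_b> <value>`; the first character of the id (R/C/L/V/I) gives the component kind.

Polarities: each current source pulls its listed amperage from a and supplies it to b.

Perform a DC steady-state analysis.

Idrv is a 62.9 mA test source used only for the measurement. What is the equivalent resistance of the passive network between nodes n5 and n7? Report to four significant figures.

Apply KCL at each of the 10 non-ground nodes and solve the resulting linear system.
Node n1: branches {R2, R4, R8, R13} → V_1 = 2.456e-07
Node n2: branches {R9, R15, R16, R19} → V_2 = -0.1129
Node n3: branches {R1, R2, R3, R8, R16} → V_3 = 6.574e-05
Node n4: branches {R5, R9, R11} → V_4 = -0.4071
Node n5: branches {R6, R11, R12, R14, Idrv} → V_5 = -0.4211
Node n6: branches {R3, R6} → V_6 = 5.725e-06
Node n7: branches {R1, R7, R12, R15, Idrv} → V_7 = 0.01808
Node n8: branches {R10, R18} → V_8 = -7.092e-05
Node n9: branches {R4, R5, R7, R10, R17, R19} → V_9 = -8.581e-05
Node n10: branches {R14, R17} → V_10 = -0.3994

R_eq = 6.983 Ω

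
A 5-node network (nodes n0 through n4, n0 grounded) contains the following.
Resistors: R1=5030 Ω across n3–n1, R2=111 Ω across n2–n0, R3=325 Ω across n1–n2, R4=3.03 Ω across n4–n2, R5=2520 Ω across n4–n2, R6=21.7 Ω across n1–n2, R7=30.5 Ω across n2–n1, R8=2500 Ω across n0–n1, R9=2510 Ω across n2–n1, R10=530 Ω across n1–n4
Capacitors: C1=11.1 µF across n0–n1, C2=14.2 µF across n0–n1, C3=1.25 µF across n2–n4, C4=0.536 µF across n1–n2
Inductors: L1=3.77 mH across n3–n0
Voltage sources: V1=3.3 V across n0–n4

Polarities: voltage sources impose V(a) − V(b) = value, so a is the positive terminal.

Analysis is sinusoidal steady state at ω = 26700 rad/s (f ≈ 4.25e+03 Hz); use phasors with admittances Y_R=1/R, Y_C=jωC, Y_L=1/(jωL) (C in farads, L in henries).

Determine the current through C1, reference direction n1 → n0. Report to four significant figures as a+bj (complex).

Element admittances at ω=26700 rad/s:
  Y(R1) = 0.0001988+0.000j S between n3,n1
  Y(C1) = 0.000+0.2964j S between n0,n1
  Y(R2) = 0.009009+0.000j S between n2,n0
  Y(R3) = 0.003077+0.000j S between n1,n2
  Y(R4) = 0.3300+0.000j S between n4,n2
  Y(R5) = 0.0003968+0.000j S between n4,n2
  Y(C2) = 0.000+0.3791j S between n0,n1
  Y(R6) = 0.04608+0.000j S between n1,n2
  Y(R7) = 0.03279+0.000j S between n2,n1
  Y(R8) = 0.0004000+0.000j S between n0,n1
  Y(C3) = 0.000+0.03338j S between n2,n4
  Y(R9) = 0.0003984+0.000j S between n2,n1
  Y(R10) = 0.001887+0.000j S between n1,n4
  Y(C4) = 0.000+0.01431j S between n1,n2
  Y(L1) = 0.000-0.009935j S between n3,n0
  V1: constraint V(n0)−V(n4) = 3.3
Assemble and solve the 5×5 MNA system:
  V(n1)=-0.08140+0.3114j  V(n2)=-2.601+0.09103j  V(n3)=-0.006263-0.001504j  V(n4)=-3.300+0.000j
  i(V1)=-0.2339-0.05398j

-0.09230-0.02413j A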